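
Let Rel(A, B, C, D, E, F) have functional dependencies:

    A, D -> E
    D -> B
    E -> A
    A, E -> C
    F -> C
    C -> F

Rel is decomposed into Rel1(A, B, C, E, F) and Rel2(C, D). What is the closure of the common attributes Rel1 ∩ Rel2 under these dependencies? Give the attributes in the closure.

Rel1 ∩ Rel2 = {C}.
C → F applies, adding F
Closure: {C, F}.

C, F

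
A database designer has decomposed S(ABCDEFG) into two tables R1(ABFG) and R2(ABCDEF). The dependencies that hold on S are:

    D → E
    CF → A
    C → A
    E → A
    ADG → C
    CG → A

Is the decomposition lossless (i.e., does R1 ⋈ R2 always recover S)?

Common attributes: R1 ∩ R2 = {ABF}.
No dependency enlarges {ABF}, so (ABF)⁺ = {ABF}.
The closure contains neither all of R1 = {ABFG} nor all of R2 = {ABCDEF}, so the common attributes are not a superkey of either fragment. The join is lossy.

No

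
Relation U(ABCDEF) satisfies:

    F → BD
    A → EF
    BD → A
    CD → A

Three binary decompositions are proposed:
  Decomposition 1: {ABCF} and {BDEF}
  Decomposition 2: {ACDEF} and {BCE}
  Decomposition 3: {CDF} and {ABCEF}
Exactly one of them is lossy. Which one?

Decomposition 1: common = {BF}, closure = {ABDEF} → lossless.
Decomposition 2: common = {CE}, closure = {CE} → lossy.
Decomposition 3: common = {CF}, closure = {ABCDEF} → lossless.

Decomposition 2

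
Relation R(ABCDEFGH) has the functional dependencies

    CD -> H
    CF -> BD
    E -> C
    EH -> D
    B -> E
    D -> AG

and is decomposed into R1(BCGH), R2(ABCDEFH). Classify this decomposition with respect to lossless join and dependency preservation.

lossless but not dependency-preserving

Lossless test: (BCH)⁺ = {ABCDEGH}, which contains all of one fragment — lossless.
Dependency preservation: the restricted closure of {D} across the fragments never reaches {AG}, so D → AG cannot be enforced without a join — not preserved.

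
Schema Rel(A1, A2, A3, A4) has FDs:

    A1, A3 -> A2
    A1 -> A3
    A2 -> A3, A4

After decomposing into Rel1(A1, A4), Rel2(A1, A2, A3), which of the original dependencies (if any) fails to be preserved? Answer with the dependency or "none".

A2 -> A3, A4

Check A2 → A3, A4: no single fragment contains all of {A2, A3, A4}, and the restricted closure of {A2} across the fragments never reaches {A3, A4}.
A1, A3 → A2 is preserved.
A1 → A3 is preserved.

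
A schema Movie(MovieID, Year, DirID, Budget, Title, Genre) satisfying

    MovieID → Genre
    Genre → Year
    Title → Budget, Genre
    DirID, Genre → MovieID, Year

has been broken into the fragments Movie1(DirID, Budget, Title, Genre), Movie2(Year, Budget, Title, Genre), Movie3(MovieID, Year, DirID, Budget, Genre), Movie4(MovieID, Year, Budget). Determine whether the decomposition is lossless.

Yes

Chase test. Columns are MovieID, Year, DirID, Budget, Title, Genre; row i has aⱼ where attribute j ∈ Moviei, else bᵢⱼ.
Initial tableau (one row per fragment):
  row 1: b11 b12 a3 a4 a5 a6
  row 2: b21 a2 b23 a4 a5 a6
  row 3: a1 a2 a3 a4 b35 a6
  row 4: a1 a2 b43 a4 b45 b46
Rows 3 and 4 agree on MovieID; apply MovieID→Genre and equate their Genre entries.
Rows 1 and 2 agree on Genre; apply Genre→Year and equate their Year entries.
Rows 1 and 3 agree on DirID, Genre; apply DirID, Genre→MovieID, Year and equate their MovieID, Year entries.
Row 1 is now all distinguished symbols — the join is lossless.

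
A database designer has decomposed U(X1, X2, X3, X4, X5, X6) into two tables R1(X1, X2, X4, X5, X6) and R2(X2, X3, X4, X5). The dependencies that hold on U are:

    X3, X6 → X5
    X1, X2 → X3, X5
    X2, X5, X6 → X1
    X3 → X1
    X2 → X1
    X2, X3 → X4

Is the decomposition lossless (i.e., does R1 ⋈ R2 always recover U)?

Yes

Common attributes: R1 ∩ R2 = {X2, X4, X5}.
Closure of {X2, X4, X5}: X2 → X1 applies, adding X1; X1, X2 → X3, X5 applies, adding X3. So (X2, X4, X5)⁺ = {X1, X2, X3, X4, X5}.
This closure contains every attribute of R2, so R1 ∩ R2 → R2. The join is lossless.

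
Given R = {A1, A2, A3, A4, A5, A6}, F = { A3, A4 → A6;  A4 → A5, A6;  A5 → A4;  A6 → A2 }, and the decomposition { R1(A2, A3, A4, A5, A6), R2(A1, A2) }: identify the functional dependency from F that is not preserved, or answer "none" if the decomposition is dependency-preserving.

none

A3, A4 → A6 lies within R1.
A4 → A5, A6 lies within R1.
A5 → A4 lies within R1.
A6 → A2 lies within R1.
Every dependency is enforceable on the fragments, so the decomposition is dependency-preserving.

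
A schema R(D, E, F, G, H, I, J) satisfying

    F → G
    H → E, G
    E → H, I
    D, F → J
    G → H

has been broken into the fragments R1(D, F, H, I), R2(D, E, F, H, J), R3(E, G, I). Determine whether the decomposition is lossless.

Yes

Chase test. Columns are D, E, F, G, H, I, J; row i has aⱼ where attribute j ∈ Ri, else bᵢⱼ.
Initial tableau (one row per fragment):
  row 1: a1 b12 a3 b14 a5 a6 b17
  row 2: a1 a2 a3 b24 a5 b26 a7
  row 3: b31 a2 b33 a4 b35 a6 b37
Rows 1 and 2 agree on F; apply F→G and equate their G entries.
Rows 1 and 2 agree on H; apply H→E, G and equate their E, G entries.
Rows 1 and 2 agree on E; apply E→H, I and equate their H, I entries.
Rows 1 and 3 agree on E; apply E→H, I and equate their H, I entries.
Rows 1 and 2 agree on D, F; apply D, F→J and equate their J entries.
Rows 1 and 3 agree on H; apply H→E, G and equate their E, G entries.
Row 1 is now all distinguished symbols — the join is lossless.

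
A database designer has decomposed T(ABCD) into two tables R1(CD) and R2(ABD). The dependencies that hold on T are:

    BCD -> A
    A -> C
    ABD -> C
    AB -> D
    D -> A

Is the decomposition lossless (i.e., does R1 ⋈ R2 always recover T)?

Common attributes: R1 ∩ R2 = {D}.
Closure of {D}: D → A applies, adding A; A → C applies, adding C. So (D)⁺ = {ACD}.
This closure contains every attribute of R1, so R1 ∩ R2 → R1. The join is lossless.

Yes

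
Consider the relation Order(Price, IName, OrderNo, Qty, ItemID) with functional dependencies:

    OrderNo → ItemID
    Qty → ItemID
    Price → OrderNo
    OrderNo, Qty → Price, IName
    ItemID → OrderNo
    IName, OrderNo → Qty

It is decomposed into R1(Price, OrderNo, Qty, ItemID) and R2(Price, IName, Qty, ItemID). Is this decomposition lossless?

Yes

Common attributes: R1 ∩ R2 = {Price, Qty, ItemID}.
Closure of {Price, Qty, ItemID}: Price → OrderNo applies, adding OrderNo; OrderNo, Qty → Price, IName applies, adding IName. So (Price, Qty, ItemID)⁺ = {Price, IName, OrderNo, Qty, ItemID}.
This closure contains every attribute of R1, so R1 ∩ R2 → R1. The join is lossless.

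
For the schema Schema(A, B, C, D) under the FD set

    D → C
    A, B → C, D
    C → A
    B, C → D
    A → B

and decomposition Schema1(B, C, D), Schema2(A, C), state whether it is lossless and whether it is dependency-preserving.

lossless and dependency-preserving

Lossless test: (C)⁺ = {A, B, C, D}, which contains all of one fragment — lossless.
Dependency preservation: A, B → C, D; A → B are not contained in any single fragment, but the restricted closure of each left-hand side across the fragments still reaches the right-hand side; the remaining FDs each lie inside some fragment. All dependencies are preserved.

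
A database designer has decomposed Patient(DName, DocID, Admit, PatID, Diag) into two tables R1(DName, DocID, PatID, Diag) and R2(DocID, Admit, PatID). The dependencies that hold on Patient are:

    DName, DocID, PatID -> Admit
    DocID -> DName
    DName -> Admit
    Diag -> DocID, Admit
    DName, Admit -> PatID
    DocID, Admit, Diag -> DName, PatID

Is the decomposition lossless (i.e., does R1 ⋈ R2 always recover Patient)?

Common attributes: R1 ∩ R2 = {DocID, PatID}.
Closure of {DocID, PatID}: DocID → DName applies, adding DName; DName → Admit applies, adding Admit. So (DocID, PatID)⁺ = {DName, DocID, Admit, PatID}.
This closure contains every attribute of R2, so R1 ∩ R2 → R2. The join is lossless.

Yes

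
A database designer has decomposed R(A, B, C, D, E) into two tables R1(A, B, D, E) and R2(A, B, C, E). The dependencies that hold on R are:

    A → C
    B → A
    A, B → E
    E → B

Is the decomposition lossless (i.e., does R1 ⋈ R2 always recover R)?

Common attributes: R1 ∩ R2 = {A, B, E}.
Closure of {A, B, E}: A → C applies, adding C. So (A, B, E)⁺ = {A, B, C, E}.
This closure contains every attribute of R2, so R1 ∩ R2 → R2. The join is lossless.

Yes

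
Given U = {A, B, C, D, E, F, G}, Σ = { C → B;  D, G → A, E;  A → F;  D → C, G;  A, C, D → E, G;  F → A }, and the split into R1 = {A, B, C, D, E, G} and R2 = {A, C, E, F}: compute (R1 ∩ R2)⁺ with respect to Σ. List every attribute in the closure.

A, B, C, E, F

R1 ∩ R2 = {A, C, E}.
C → B applies, adding B
A → F applies, adding F
Closure: {A, B, C, E, F}.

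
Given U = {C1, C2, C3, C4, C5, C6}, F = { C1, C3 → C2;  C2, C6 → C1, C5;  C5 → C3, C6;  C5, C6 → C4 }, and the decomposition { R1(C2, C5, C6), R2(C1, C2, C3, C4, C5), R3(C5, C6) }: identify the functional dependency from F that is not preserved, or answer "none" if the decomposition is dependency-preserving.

none

C1, C3 → C2 lies within R2.
C2, C6 → C1, C5: restricted closure across fragments reaches C1, C5.
C5 → C3, C6: restricted closure across fragments reaches C3, C6.
C5, C6 → C4: restricted closure across fragments reaches C4.
Every dependency is enforceable on the fragments, so the decomposition is dependency-preserving.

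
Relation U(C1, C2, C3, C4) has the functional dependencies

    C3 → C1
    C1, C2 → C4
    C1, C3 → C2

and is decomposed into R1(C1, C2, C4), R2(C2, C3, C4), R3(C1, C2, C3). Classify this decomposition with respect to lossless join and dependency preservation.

Lossless test (chase): Rows 2 and 3 agree on C3; apply C3→C1 and equate their C1 entries. Rows 1 and 3 agree on C1, C2; apply C1, C2→C4 and equate their C4 entries. Row 2 is now all distinguished symbols — the join is lossless.
Dependency preservation: every FD's attributes lie within a single fragment, so each can be enforced locally — preserved.

lossless and dependency-preserving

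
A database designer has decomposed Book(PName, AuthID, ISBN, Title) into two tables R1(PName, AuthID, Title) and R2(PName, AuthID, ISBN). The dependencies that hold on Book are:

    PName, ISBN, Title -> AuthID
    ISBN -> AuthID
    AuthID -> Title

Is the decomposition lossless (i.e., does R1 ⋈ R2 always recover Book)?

Common attributes: R1 ∩ R2 = {PName, AuthID}.
Closure of {PName, AuthID}: AuthID → Title applies, adding Title. So (PName, AuthID)⁺ = {PName, AuthID, Title}.
This closure contains every attribute of R1, so R1 ∩ R2 → R1. The join is lossless.

Yes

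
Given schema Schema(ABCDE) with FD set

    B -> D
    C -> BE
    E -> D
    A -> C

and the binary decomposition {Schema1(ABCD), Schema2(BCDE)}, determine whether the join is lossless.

Yes

Common attributes: Schema1 ∩ Schema2 = {BCD}.
Closure of {BCD}: C → BE applies, adding E. So (BCD)⁺ = {BCDE}.
This closure contains every attribute of Schema2, so Schema1 ∩ Schema2 → Schema2. The join is lossless.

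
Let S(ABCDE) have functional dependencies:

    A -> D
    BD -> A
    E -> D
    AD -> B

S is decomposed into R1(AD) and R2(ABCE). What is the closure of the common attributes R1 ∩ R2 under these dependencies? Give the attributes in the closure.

R1 ∩ R2 = {A}.
A → D applies, adding D
AD → B applies, adding B
Closure: {ABD}.

ABD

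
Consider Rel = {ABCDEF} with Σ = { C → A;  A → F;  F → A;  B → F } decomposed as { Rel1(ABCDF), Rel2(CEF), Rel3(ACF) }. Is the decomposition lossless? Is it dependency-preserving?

Lossless test (chase): Rows 1 and 2 agree on C; apply C→A and equate their A entries. No row becomes fully distinguished — the join is lossy.
Dependency preservation: every FD's attributes lie within a single fragment, so each can be enforced locally — preserved.

lossy but dependency-preserving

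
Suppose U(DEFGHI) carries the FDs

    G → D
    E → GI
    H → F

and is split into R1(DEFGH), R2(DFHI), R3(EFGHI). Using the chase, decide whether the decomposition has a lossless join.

Yes

Chase test. Columns are DEFGHI; row i has aⱼ where attribute j ∈ Ri, else bᵢⱼ.
Initial tableau (one row per fragment):
  row 1: a1 a2 a3 a4 a5 b16
  row 2: a1 b22 a3 b24 a5 a6
  row 3: b31 a2 a3 a4 a5 a6
Rows 1 and 3 agree on G; apply G→D and equate their D entries.
Rows 1 and 3 agree on E; apply E→GI and equate their GI entries.
Row 1 is now all distinguished symbols — the join is lossless.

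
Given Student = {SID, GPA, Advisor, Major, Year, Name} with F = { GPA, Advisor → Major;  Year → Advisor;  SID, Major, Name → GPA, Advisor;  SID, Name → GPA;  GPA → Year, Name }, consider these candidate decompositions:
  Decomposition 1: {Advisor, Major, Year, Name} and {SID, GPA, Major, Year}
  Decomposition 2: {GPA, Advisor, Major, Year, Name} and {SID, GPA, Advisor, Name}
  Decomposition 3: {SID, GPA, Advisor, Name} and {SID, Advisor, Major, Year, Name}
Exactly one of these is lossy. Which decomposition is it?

Decomposition 1: common = {Major, Year}, closure = {Advisor, Major, Year} → lossy.
Decomposition 2: common = {GPA, Advisor, Name}, closure = {GPA, Advisor, Major, Year, Name} → lossless.
Decomposition 3: common = {SID, Advisor, Name}, closure = {SID, GPA, Advisor, Major, Year, Name} → lossless.

Decomposition 1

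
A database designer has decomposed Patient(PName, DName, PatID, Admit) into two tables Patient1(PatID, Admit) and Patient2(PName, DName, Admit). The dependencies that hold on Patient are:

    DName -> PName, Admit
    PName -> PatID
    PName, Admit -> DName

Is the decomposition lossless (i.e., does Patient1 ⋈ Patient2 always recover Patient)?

No

Common attributes: Patient1 ∩ Patient2 = {Admit}.
No dependency enlarges {Admit}, so (Admit)⁺ = {Admit}.
The closure contains neither all of Patient1 = {PatID, Admit} nor all of Patient2 = {PName, DName, Admit}, so the common attributes are not a superkey of either fragment. The join is lossy.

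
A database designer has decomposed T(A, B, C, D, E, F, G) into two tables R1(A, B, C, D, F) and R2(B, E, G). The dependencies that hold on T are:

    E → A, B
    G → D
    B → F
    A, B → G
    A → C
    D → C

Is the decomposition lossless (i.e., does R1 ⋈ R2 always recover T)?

Common attributes: R1 ∩ R2 = {B}.
Closure of {B}: B → F applies, adding F. So (B)⁺ = {B, F}.
The closure contains neither all of R1 = {A, B, C, D, F} nor all of R2 = {B, E, G}, so the common attributes are not a superkey of either fragment. The join is lossy.

No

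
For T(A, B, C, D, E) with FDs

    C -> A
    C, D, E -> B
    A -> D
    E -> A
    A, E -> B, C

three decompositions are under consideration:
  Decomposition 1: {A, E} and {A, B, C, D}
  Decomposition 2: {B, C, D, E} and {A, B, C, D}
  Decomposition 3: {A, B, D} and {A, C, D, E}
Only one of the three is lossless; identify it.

Decomposition 2

Decomposition 1: common = {A}, closure = {A, D} → lossy.
Decomposition 2: common = {B, C, D}, closure = {A, B, C, D} → lossless.
Decomposition 3: common = {A, D}, closure = {A, D} → lossy.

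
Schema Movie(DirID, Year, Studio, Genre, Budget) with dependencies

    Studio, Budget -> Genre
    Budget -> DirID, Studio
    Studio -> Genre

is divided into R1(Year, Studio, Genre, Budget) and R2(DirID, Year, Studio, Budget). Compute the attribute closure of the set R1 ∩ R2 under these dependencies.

DirID, Year, Studio, Genre, Budget

R1 ∩ R2 = {Year, Studio, Budget}.
Studio, Budget → Genre applies, adding Genre
Budget → DirID, Studio applies, adding DirID
Closure: {DirID, Year, Studio, Genre, Budget}.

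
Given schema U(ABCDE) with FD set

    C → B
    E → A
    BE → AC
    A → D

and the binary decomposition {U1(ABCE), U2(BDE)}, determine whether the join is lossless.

Common attributes: U1 ∩ U2 = {BE}.
Closure of {BE}: E → A applies, adding A; BE → AC applies, adding C; A → D applies, adding D. So (BE)⁺ = {ABCDE}.
This closure contains every attribute of U1, so U1 ∩ U2 → U1. The join is lossless.

Yes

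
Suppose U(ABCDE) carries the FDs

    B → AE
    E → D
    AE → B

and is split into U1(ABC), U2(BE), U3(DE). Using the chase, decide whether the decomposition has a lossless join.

Yes

Chase test. Columns are ABCDE; row i has aⱼ where attribute j ∈ Ui, else bᵢⱼ.
Initial tableau (one row per fragment):
  row 1: a1 a2 a3 b14 b15
  row 2: b21 a2 b23 b24 a5
  row 3: b31 b32 b33 a4 a5
Rows 1 and 2 agree on B; apply B→AE and equate their AE entries.
Rows 1 and 2 agree on E; apply E→D and equate their D entries.
Rows 1 and 3 agree on E; apply E→D and equate their D entries.
Row 1 is now all distinguished symbols — the join is lossless.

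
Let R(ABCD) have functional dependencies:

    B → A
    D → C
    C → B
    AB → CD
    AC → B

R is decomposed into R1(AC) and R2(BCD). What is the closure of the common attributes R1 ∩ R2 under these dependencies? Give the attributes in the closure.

R1 ∩ R2 = {C}.
C → B applies, adding B
B → A applies, adding A
AB → CD applies, adding D
Closure: {ABCD}.

ABCD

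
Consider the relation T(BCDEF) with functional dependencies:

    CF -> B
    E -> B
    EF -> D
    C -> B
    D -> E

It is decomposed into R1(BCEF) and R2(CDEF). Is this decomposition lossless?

Common attributes: R1 ∩ R2 = {CEF}.
Closure of {CEF}: CF → B applies, adding B; EF → D applies, adding D. So (CEF)⁺ = {BCDEF}.
This closure contains every attribute of R1, so R1 ∩ R2 → R1. The join is lossless.

Yes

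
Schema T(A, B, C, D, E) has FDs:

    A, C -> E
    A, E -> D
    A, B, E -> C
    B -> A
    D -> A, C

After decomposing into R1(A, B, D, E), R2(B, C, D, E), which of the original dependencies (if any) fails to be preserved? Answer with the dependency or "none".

Check A, C → E: no single fragment contains all of {A, C, E}, and the restricted closure of {A, C} across the fragments never reaches {E}.
A, E → D is preserved.
A, B, E → C is preserved.
B → A is preserved.
D → A, C is preserved.

A, C -> E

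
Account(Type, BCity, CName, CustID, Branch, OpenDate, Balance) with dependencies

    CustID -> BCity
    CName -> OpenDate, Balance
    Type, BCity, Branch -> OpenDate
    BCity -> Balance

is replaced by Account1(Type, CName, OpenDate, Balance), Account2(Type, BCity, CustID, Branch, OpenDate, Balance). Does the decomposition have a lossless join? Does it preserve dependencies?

Lossless test: (Type, OpenDate, Balance)⁺ = {Type, OpenDate, Balance}, which is a superkey of neither fragment — lossy.
Dependency preservation: every FD's attributes lie within a single fragment, so each can be enforced locally — preserved.

lossy but dependency-preserving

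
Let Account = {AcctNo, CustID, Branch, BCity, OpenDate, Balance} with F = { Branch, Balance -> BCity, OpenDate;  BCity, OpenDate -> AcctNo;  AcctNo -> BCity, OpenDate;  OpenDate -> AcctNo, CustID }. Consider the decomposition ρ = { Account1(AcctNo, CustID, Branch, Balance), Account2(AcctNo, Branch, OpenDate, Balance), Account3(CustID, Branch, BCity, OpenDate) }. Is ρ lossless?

Chase test. Columns are AcctNo, CustID, Branch, BCity, OpenDate, Balance; row i has aⱼ where attribute j ∈ Accounti, else bᵢⱼ.
Initial tableau (one row per fragment):
  row 1: a1 a2 a3 b14 b15 a6
  row 2: a1 b22 a3 b24 a5 a6
  row 3: b31 a2 a3 a4 a5 b36
Rows 1 and 2 agree on Branch, Balance; apply Branch, Balance→BCity, OpenDate and equate their BCity, OpenDate entries.
Rows 1 and 2 agree on OpenDate; apply OpenDate→AcctNo, CustID and equate their AcctNo, CustID entries.
Rows 1 and 3 agree on OpenDate; apply OpenDate→AcctNo, CustID and equate their AcctNo, CustID entries.
Rows 1 and 3 agree on AcctNo; apply AcctNo→BCity, OpenDate and equate their BCity, OpenDate entries.
Row 1 is now all distinguished symbols — the join is lossless.

Yes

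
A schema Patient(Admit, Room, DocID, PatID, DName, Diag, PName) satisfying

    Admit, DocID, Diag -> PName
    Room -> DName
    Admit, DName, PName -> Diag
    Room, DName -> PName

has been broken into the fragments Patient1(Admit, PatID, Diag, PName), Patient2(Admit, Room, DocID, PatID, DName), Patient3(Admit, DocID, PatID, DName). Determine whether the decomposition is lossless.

No

Chase test. Columns are Admit, Room, DocID, PatID, DName, Diag, PName; row i has aⱼ where attribute j ∈ Patienti, else bᵢⱼ.
Initial tableau (one row per fragment):
  row 1: a1 b12 b13 a4 b15 a6 a7
  row 2: a1 a2 a3 a4 a5 b26 b27
  row 3: a1 b32 a3 a4 a5 b36 b37
No row becomes fully distinguished — the join is lossy.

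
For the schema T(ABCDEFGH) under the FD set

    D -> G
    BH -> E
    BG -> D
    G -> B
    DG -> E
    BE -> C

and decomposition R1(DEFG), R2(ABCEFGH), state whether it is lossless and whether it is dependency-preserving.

lossless and dependency-preserving

Lossless test: (EFG)⁺ = {BCDEFG}, which contains all of one fragment — lossless.
Dependency preservation: BG → D is not contained in any single fragment, but the restricted closure of its left-hand side across the fragments still reaches the right-hand side; the remaining FDs each lie inside some fragment. All dependencies are preserved.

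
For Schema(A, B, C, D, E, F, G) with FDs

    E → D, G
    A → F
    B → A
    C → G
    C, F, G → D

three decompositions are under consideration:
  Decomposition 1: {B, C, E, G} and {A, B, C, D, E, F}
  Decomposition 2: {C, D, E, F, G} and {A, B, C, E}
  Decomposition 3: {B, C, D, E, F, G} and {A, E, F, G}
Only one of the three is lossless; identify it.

Decomposition 1

Decomposition 1: common = {B, C, E}, closure = {A, B, C, D, E, F, G} → lossless.
Decomposition 2: common = {C, E}, closure = {C, D, E, G} → lossy.
Decomposition 3: common = {E, F, G}, closure = {D, E, F, G} → lossy.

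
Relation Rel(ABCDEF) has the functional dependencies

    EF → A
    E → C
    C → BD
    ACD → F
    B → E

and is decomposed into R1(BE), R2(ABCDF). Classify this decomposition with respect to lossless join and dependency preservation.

lossless and dependency-preserving

Lossless test: (B)⁺ = {BCDE}, which contains all of one fragment — lossless.
Dependency preservation: EF → A; E → C are not contained in any single fragment, but the restricted closure of each left-hand side across the fragments still reaches the right-hand side; the remaining FDs each lie inside some fragment. All dependencies are preserved.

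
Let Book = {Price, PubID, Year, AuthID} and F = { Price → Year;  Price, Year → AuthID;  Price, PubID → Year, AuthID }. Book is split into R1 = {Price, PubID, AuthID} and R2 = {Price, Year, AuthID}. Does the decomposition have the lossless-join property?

Yes

Common attributes: R1 ∩ R2 = {Price, AuthID}.
Closure of {Price, AuthID}: Price → Year applies, adding Year. So (Price, AuthID)⁺ = {Price, Year, AuthID}.
This closure contains every attribute of R2, so R1 ∩ R2 → R2. The join is lossless.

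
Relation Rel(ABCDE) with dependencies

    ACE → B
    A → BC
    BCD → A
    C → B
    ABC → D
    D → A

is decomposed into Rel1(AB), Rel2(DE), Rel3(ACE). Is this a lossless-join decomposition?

Chase test. Columns are ABCDE; row i has aⱼ where attribute j ∈ Reli, else bᵢⱼ.
Initial tableau (one row per fragment):
  row 1: a1 a2 b13 b14 b15
  row 2: b21 b22 b23 a4 a5
  row 3: a1 b32 a3 b34 a5
Rows 1 and 3 agree on A; apply A→BC and equate their BC entries.
Rows 1 and 3 agree on ABC; apply ABC→D and equate their D entries.
No row becomes fully distinguished — the join is lossy.

No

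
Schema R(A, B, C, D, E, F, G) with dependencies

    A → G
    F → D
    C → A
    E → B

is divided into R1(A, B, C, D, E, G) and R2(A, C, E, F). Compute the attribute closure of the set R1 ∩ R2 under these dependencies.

R1 ∩ R2 = {A, C, E}.
A → G applies, adding G
E → B applies, adding B
Closure: {A, B, C, E, G}.

A, B, C, E, G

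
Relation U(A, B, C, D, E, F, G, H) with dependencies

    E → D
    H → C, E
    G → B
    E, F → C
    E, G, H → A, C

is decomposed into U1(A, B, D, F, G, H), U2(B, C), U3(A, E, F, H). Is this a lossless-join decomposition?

No

Chase test. Columns are A, B, C, D, E, F, G, H; row i has aⱼ where attribute j ∈ Ui, else bᵢⱼ.
Initial tableau (one row per fragment):
  row 1: a1 a2 b13 a4 b15 a6 a7 a8
  row 2: b21 a2 a3 b24 b25 b26 b27 b28
  row 3: a1 b32 b33 b34 a5 a6 b37 a8
Rows 1 and 3 agree on H; apply H→C, E and equate their C, E entries.
Rows 1 and 3 agree on E; apply E→D and equate their D entries.
No row becomes fully distinguished — the join is lossy.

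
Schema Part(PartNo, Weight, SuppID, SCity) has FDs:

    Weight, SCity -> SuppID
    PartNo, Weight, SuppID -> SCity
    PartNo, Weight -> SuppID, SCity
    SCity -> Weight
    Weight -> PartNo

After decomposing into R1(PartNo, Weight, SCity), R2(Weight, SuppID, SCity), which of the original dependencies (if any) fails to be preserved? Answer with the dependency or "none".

none

Weight, SCity → SuppID lies within R2.
PartNo, Weight, SuppID → SCity: restricted closure across fragments reaches SCity.
PartNo, Weight → SuppID, SCity: restricted closure across fragments reaches SuppID, SCity.
SCity → Weight lies within R1.
Weight → PartNo lies within R1.
Every dependency is enforceable on the fragments, so the decomposition is dependency-preserving.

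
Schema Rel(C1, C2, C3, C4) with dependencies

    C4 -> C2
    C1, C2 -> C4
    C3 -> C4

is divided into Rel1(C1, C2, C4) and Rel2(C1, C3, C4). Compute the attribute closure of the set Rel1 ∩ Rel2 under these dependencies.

Rel1 ∩ Rel2 = {C1, C4}.
C4 → C2 applies, adding C2
Closure: {C1, C2, C4}.

C1, C2, C4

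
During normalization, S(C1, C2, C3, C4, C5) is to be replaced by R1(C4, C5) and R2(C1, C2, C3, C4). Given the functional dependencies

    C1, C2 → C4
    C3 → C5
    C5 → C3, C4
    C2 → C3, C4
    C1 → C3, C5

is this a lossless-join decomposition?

No

Common attributes: R1 ∩ R2 = {C4}.
No dependency enlarges {C4}, so (C4)⁺ = {C4}.
The closure contains neither all of R1 = {C4, C5} nor all of R2 = {C1, C2, C3, C4}, so the common attributes are not a superkey of either fragment. The join is lossy.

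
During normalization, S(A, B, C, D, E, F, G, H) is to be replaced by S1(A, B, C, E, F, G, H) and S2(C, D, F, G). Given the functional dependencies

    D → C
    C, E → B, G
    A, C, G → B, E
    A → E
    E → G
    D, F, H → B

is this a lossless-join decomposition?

No

Common attributes: S1 ∩ S2 = {C, F, G}.
No dependency enlarges {C, F, G}, so (C, F, G)⁺ = {C, F, G}.
The closure contains neither all of S1 = {A, B, C, E, F, G, H} nor all of S2 = {C, D, F, G}, so the common attributes are not a superkey of either fragment. The join is lossy.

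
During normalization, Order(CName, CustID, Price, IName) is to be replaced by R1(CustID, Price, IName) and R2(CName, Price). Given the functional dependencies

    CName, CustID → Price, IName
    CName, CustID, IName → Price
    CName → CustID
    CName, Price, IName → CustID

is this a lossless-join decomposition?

Common attributes: R1 ∩ R2 = {Price}.
No dependency enlarges {Price}, so (Price)⁺ = {Price}.
The closure contains neither all of R1 = {CustID, Price, IName} nor all of R2 = {CName, Price}, so the common attributes are not a superkey of either fragment. The join is lossy.

No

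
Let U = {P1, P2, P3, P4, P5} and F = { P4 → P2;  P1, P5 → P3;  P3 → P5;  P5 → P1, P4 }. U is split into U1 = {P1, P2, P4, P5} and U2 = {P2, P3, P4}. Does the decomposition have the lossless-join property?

No

Common attributes: U1 ∩ U2 = {P2, P4}.
No dependency enlarges {P2, P4}, so (P2, P4)⁺ = {P2, P4}.
The closure contains neither all of U1 = {P1, P2, P4, P5} nor all of U2 = {P2, P3, P4}, so the common attributes are not a superkey of either fragment. The join is lossy.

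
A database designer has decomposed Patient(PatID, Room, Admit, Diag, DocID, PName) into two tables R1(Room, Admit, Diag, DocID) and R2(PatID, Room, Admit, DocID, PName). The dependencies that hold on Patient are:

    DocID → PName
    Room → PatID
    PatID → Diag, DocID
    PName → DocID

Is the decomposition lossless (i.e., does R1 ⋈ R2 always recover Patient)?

Yes

Common attributes: R1 ∩ R2 = {Room, Admit, DocID}.
Closure of {Room, Admit, DocID}: DocID → PName applies, adding PName; Room → PatID applies, adding PatID; PatID → Diag, DocID applies, adding Diag. So (Room, Admit, DocID)⁺ = {PatID, Room, Admit, Diag, DocID, PName}.
This closure contains every attribute of R1, so R1 ∩ R2 → R1. The join is lossless.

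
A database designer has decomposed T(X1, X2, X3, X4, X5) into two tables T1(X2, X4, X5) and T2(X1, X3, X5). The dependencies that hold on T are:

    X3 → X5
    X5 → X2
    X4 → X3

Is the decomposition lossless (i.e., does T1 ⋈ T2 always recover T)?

No

Common attributes: T1 ∩ T2 = {X5}.
Closure of {X5}: X5 → X2 applies, adding X2. So (X5)⁺ = {X2, X5}.
The closure contains neither all of T1 = {X2, X4, X5} nor all of T2 = {X1, X3, X5}, so the common attributes are not a superkey of either fragment. The join is lossy.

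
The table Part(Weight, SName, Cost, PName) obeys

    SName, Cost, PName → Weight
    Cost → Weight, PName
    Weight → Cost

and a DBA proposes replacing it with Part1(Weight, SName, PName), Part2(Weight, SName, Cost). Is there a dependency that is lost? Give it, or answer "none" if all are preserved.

SName, Cost, PName → Weight: restricted closure across fragments reaches Weight.
Cost → Weight, PName: restricted closure across fragments reaches Weight, PName.
Weight → Cost lies within Part2.
Every dependency is enforceable on the fragments, so the decomposition is dependency-preserving.

none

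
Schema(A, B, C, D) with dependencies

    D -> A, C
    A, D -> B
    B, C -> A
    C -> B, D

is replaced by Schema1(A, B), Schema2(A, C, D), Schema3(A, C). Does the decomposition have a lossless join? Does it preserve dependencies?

lossy and not dependency-preserving

Lossless test (chase): Rows 2 and 3 agree on C; apply C→B, D and equate their B, D entries. No row becomes fully distinguished — the join is lossy.
Dependency preservation: the restricted closure of {A, D} across the fragments never reaches {B}, so A, D → B cannot be enforced without a join — not preserved.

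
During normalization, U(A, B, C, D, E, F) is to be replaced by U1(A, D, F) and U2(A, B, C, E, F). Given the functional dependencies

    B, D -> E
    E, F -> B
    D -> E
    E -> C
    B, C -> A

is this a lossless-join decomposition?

No

Common attributes: U1 ∩ U2 = {A, F}.
No dependency enlarges {A, F}, so (A, F)⁺ = {A, F}.
The closure contains neither all of U1 = {A, D, F} nor all of U2 = {A, B, C, E, F}, so the common attributes are not a superkey of either fragment. The join is lossy.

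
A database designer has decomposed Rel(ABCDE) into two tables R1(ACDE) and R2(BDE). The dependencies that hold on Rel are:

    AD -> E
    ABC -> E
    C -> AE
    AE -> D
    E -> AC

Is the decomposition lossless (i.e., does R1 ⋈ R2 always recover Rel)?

Yes

Common attributes: R1 ∩ R2 = {DE}.
Closure of {DE}: E → AC applies, adding AC. So (DE)⁺ = {ACDE}.
This closure contains every attribute of R1, so R1 ∩ R2 → R1. The join is lossless.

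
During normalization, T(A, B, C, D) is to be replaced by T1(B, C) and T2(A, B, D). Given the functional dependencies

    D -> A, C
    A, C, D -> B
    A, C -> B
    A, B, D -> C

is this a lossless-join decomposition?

No

Common attributes: T1 ∩ T2 = {B}.
No dependency enlarges {B}, so (B)⁺ = {B}.
The closure contains neither all of T1 = {B, C} nor all of T2 = {A, B, D}, so the common attributes are not a superkey of either fragment. The join is lossy.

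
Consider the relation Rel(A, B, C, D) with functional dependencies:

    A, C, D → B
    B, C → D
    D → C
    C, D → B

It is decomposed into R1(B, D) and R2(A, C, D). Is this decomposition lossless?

Common attributes: R1 ∩ R2 = {D}.
Closure of {D}: D → C applies, adding C; C, D → B applies, adding B. So (D)⁺ = {B, C, D}.
This closure contains every attribute of R1, so R1 ∩ R2 → R1. The join is lossless.

Yes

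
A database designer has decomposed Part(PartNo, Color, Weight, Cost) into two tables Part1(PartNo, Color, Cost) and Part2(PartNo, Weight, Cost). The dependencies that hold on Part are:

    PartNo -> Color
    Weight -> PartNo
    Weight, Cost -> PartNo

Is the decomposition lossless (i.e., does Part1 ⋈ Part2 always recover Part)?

Common attributes: Part1 ∩ Part2 = {PartNo, Cost}.
Closure of {PartNo, Cost}: PartNo → Color applies, adding Color. So (PartNo, Cost)⁺ = {PartNo, Color, Cost}.
This closure contains every attribute of Part1, so Part1 ∩ Part2 → Part1. The join is lossless.

Yes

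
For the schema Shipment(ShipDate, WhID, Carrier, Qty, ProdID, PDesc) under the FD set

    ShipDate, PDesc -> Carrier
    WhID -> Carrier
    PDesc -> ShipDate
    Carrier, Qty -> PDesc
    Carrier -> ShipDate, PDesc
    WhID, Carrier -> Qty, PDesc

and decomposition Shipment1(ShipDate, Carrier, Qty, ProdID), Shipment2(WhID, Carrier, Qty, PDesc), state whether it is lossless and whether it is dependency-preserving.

lossy but dependency-preserving

Lossless test: (Carrier, Qty)⁺ = {ShipDate, Carrier, Qty, PDesc}, which is a superkey of neither fragment — lossy.
Dependency preservation: ShipDate, PDesc → Carrier; PDesc → ShipDate; Carrier → ShipDate, PDesc are not contained in any single fragment, but the restricted closure of each left-hand side across the fragments still reaches the right-hand side; the remaining FDs each lie inside some fragment. All dependencies are preserved.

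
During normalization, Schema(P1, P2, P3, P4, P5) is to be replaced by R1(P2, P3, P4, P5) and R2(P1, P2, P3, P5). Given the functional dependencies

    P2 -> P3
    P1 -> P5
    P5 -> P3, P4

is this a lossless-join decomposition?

Common attributes: R1 ∩ R2 = {P2, P3, P5}.
Closure of {P2, P3, P5}: P5 → P3, P4 applies, adding P4. So (P2, P3, P5)⁺ = {P2, P3, P4, P5}.
This closure contains every attribute of R1, so R1 ∩ R2 → R1. The join is lossless.

Yes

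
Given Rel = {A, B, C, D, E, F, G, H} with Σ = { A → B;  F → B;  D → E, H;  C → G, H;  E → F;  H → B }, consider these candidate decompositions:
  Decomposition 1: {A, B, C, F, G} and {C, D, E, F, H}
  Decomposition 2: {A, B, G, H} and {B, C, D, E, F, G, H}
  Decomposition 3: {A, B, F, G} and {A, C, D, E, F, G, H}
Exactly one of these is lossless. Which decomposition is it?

Decomposition 3

Decomposition 1: common = {C, F}, closure = {B, C, F, G, H} → lossy.
Decomposition 2: common = {B, G, H}, closure = {B, G, H} → lossy.
Decomposition 3: common = {A, F, G}, closure = {A, B, F, G} → lossless.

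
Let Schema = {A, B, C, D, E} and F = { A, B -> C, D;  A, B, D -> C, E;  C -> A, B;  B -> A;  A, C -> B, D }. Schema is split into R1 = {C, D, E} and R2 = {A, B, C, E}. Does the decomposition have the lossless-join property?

Common attributes: R1 ∩ R2 = {C, E}.
Closure of {C, E}: C → A, B applies, adding A, B; A, C → B, D applies, adding D. So (C, E)⁺ = {A, B, C, D, E}.
This closure contains every attribute of R1, so R1 ∩ R2 → R1. The join is lossless.

Yes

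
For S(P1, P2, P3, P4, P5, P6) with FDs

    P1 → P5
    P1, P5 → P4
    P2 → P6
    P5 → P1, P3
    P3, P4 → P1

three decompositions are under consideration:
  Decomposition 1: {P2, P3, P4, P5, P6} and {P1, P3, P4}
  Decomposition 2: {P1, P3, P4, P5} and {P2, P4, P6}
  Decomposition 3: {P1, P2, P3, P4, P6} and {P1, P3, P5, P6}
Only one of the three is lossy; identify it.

Decomposition 1: common = {P3, P4}, closure = {P1, P3, P4, P5} → lossless.
Decomposition 2: common = {P4}, closure = {P4} → lossy.
Decomposition 3: common = {P1, P3, P6}, closure = {P1, P3, P4, P5, P6} → lossless.

Decomposition 2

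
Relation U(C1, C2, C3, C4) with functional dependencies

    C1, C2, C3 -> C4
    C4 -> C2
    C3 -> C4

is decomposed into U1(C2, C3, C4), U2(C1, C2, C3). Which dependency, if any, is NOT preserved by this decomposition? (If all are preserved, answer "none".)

C1, C2, C3 → C4: restricted closure across fragments reaches C4.
C4 → C2 lies within U1.
C3 → C4 lies within U1.
Every dependency is enforceable on the fragments, so the decomposition is dependency-preserving.

none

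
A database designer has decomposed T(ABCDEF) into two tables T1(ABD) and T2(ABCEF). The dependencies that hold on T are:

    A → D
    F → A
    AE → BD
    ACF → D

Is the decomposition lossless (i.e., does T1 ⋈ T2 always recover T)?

Yes

Common attributes: T1 ∩ T2 = {AB}.
Closure of {AB}: A → D applies, adding D. So (AB)⁺ = {ABD}.
This closure contains every attribute of T1, so T1 ∩ T2 → T1. The join is lossless.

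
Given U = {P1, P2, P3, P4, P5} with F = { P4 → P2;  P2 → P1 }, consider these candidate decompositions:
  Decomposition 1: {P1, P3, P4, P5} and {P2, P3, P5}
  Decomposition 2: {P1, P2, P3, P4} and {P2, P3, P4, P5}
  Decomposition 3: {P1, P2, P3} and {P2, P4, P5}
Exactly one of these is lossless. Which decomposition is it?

Decomposition 1: common = {P3, P5}, closure = {P3, P5} → lossy.
Decomposition 2: common = {P2, P3, P4}, closure = {P1, P2, P3, P4} → lossless.
Decomposition 3: common = {P2}, closure = {P1, P2} → lossy.

Decomposition 2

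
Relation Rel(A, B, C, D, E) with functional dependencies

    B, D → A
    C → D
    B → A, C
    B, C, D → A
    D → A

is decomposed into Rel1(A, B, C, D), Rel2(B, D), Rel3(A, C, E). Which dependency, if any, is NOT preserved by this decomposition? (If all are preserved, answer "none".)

B, D → A lies within Rel1.
C → D lies within Rel1.
B → A, C lies within Rel1.
B, C, D → A lies within Rel1.
D → A lies within Rel1.
Every dependency is enforceable on the fragments, so the decomposition is dependency-preserving.

none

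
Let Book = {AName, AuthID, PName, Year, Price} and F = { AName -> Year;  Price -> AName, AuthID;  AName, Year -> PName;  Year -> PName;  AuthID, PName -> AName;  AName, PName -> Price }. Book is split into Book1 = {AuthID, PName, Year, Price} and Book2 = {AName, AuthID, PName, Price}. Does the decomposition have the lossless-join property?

Common attributes: Book1 ∩ Book2 = {AuthID, PName, Price}.
Closure of {AuthID, PName, Price}: Price → AName, AuthID applies, adding AName; AName → Year applies, adding Year. So (AuthID, PName, Price)⁺ = {AName, AuthID, PName, Year, Price}.
This closure contains every attribute of Book1, so Book1 ∩ Book2 → Book1. The join is lossless.

Yes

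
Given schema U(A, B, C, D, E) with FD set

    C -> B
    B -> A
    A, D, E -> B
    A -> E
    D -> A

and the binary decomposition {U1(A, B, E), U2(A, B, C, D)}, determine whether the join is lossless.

Common attributes: U1 ∩ U2 = {A, B}.
Closure of {A, B}: A → E applies, adding E. So (A, B)⁺ = {A, B, E}.
This closure contains every attribute of U1, so U1 ∩ U2 → U1. The join is lossless.

Yes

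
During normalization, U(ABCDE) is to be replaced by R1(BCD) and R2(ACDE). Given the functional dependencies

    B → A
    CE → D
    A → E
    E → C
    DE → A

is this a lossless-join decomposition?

No

Common attributes: R1 ∩ R2 = {CD}.
No dependency enlarges {CD}, so (CD)⁺ = {CD}.
The closure contains neither all of R1 = {BCD} nor all of R2 = {ACDE}, so the common attributes are not a superkey of either fragment. The join is lossy.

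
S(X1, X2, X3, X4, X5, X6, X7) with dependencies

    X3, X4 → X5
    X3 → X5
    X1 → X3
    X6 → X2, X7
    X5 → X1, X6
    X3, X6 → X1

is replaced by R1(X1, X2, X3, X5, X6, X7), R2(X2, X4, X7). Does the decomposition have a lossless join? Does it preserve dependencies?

Lossless test: (X2, X7)⁺ = {X2, X7}, which is a superkey of neither fragment — lossy.
Dependency preservation: X3, X4 → X5 is not contained in any single fragment, but the restricted closure of its left-hand side across the fragments still reaches the right-hand side; the remaining FDs each lie inside some fragment. All dependencies are preserved.

lossy but dependency-preserving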